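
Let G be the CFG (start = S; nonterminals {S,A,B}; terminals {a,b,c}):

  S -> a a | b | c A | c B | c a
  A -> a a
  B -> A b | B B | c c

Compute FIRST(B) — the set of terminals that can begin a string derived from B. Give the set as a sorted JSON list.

FIRST iteration:
[1]
  A via A→a a: +{a}
  B via B→A b: +{a}
  B via B→c c: +{c}
  S via S→a a: +{a}
  S via S→b: +{b}
  S via S→c A: +{c}
  S: {a,b,c}  A: {a}  B: {a,c}
[2] (no change)
  S: {a,b,c}  A: {a}  B: {a,c}

FIRST(B) = ["a", "c"]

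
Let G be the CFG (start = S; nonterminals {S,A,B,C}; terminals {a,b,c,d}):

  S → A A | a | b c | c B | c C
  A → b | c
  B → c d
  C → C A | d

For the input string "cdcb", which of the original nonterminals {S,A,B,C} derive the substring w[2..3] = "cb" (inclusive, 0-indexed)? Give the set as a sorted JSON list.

Convert to CNF:
  S -> A A | T0 B | T0 C | T2 T0 | a
  A -> b | c
  B -> T0 T1
  C -> C A | d
  T0 -> c
  T1 -> d
  T2 -> b

CYK fill (cells [i..j] with 2 ≤ i ≤ j ≤ 3 only):
  T[2,2] 'c' = {A,T0}  orig:{A}
  T[3,3] 'b' = {A,T2}  orig:{A}
  T[2,3] 'cb' = {S}

Original NTs in T[2,3] deriving "cb": ["S"]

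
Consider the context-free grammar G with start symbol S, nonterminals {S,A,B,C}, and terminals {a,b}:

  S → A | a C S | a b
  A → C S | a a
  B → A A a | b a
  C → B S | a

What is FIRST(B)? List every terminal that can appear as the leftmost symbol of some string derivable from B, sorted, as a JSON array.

FIRST iteration:
iter 1:
  A via A→a a: +{a}
  B via B→A A a: +{a}
  B via B→b a: +{b}
  C via C→B S: +{a,b}
  S via S→A: +{a}
  FIRST[S]={a}  FIRST[A]={a}  FIRST[B]={a,b}  FIRST[C]={a,b}
iter 2:
  A via A→C S: +{b}
  S via S→A: +{b}
  FIRST[S]={a,b}  FIRST[A]={a,b}  FIRST[B]={a,b}  FIRST[C]={a,b}
iter 3: (no change)
  FIRST[S]={a,b}  FIRST[A]={a,b}  FIRST[B]={a,b}  FIRST[C]={a,b}

FIRST(B) = ["a", "b"]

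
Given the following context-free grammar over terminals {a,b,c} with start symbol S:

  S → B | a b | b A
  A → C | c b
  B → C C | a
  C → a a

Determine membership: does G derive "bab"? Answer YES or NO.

Convert to CNF:
  S -> C C | T0 T2 | T2 A | a
  A -> T0 T0 | T1 T2
  B -> C C | a
  C -> T0 T0
  T0 -> a
  T1 -> c
  T2 -> b

CYK fill:
  T[0,0] 'b' = {T2}  orig:{}
  T[1,1] 'a' = {B,S,T0}  orig:{B,S}
  T[2,2] 'b' = {T2}  orig:{}
  T[0,1] 'ba' = ∅
  T[1,2] 'ab' = {S}
  T[0,2] 'bab' = ∅

S ∉ T[0,2] ⇒ NO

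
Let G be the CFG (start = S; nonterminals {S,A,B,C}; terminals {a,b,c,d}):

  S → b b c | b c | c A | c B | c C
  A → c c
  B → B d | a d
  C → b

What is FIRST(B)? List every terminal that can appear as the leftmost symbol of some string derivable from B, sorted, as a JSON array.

FIRST iteration:
pass 1:
  A via A→c c: +{c}
  B via B→a d: +{a}
  C via C→b: +{b}
  S via S→b b c: +{b}
  S via S→c A: +{c}
  S: {b,c}  A: {c}  B: {a}  C: {b}
pass 2: — fixpoint
  S: {b,c}  A: {c}  B: {a}  C: {b}

FIRST(B) = ["a"]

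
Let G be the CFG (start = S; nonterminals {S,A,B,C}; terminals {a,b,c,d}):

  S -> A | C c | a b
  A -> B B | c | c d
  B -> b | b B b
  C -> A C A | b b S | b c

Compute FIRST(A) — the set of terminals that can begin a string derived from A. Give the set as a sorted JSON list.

FIRST sets, iterate to fixpoint:
iter 1:
  A via A→c: +{c}
  B via B→b: +{b}
  C via C→A C A: +{c}
  C via C→b b S: +{b}
  S via S→A: +{c}
  S via S→C c: +{b}
  S via S→a b: +{a}
  FIRST[S]={a,b,c}  FIRST[A]={c}  FIRST[B]={b}  FIRST[C]={b,c}
iter 2:
  A via A→B B: +{b}
  FIRST[S]={a,b,c}  FIRST[A]={b,c}  FIRST[B]={b}  FIRST[C]={b,c}
iter 3: (stable)
  FIRST[S]={a,b,c}  FIRST[A]={b,c}  FIRST[B]={b}  FIRST[C]={b,c}

FIRST(A) = ["b", "c"]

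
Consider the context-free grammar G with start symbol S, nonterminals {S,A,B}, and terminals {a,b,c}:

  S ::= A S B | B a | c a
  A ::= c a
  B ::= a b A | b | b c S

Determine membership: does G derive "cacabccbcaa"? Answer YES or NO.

Convert to CNF:
  S -> A X5 | B T1 | T0 T1
  A -> T0 T1
  B -> T1 X3 | T2 X4 | b
  T0 -> c
  T1 -> a
  T2 -> b
  X3 -> T2 A
  X4 -> T0 S
  X5 -> S B

CYK fill:
  cell(0,0) c: {T0}  orig:{}
  cell(1,1) a: {T1}  orig:{}
  cell(2,2) c: {T0}  orig:{}
  cell(3,3) a: {T1}  orig:{}
  cell(4,4) b: {B,T2}  orig:{B}
  cell(5,5) c: {T0}  orig:{}
  cell(6,6) c: {T0}  orig:{}
  cell(7,7) b: {B,T2}  orig:{B}
  cell(8,8) c: {T0}  orig:{}
  cell(9,9) a: {T1}  orig:{}
  cell(10,10) a: {T1}  orig:{}
  cell(0,1) ca: {A,S}
  cell(1,2) ac: ∅
  cell(2,3) ca: {A,S}
  cell(3,4) ab: ∅
  cell(4,5) bc: ∅
  cell(5,6) cc: ∅
  cell(6,7) cb: ∅
  cell(7,8) bc: ∅
  cell(8,9) ca: {A,S}
  cell(9,10) aa: ∅
  cell(0,2) cac: ∅
  cell(1,3) aca: ∅
  cell(2,4) cab: {X5}  orig:{}
  cell(3,5) abc: ∅
  cell(4,6) bcc: ∅
  cell(5,7) ccb: ∅
  cell(6,8) cbc: ∅
  cell(7,9) bca: {X3}  orig:{}
  cell(8,10) caa: ∅
  cell(0,3) caca: ∅
  cell(1,4) acab: ∅
  cell(2,5) cabc: ∅
  cell(3,6) abcc: ∅
  cell(4,7) bccb: ∅
  cell(5,8) ccbc: ∅
  cell(6,9) cbca: ∅
  cell(7,10) bcaa: ∅
  cell(0,4) cacab: {S}
  cell(1,5) acabc: ∅
  cell(2,6) cabcc: ∅
  cell(3,7) abccb: ∅
  cell(4,8) bccbc: ∅
  cell(5,9) ccbca: ∅
  cell(6,10) cbcaa: ∅
  cell(0,5) cacabc: ∅
  cell(1,6) acabcc: ∅
  cell(2,7) cabccb: ∅
  cell(3,8) abccbc: ∅
  cell(4,9) bccbca: ∅
  cell(5,10) ccbcaa: ∅
  cell(0,6) cacabcc: ∅
  cell(1,7) acabccb: ∅
  cell(2,8) cabccbc: ∅
  cell(3,9) abccbca: ∅
  cell(4,10) bccbcaa: ∅
  cell(0,7) cacabccb: ∅
  cell(1,8) acabccbc: ∅
  cell(2,9) cabccbca: ∅
  cell(3,10) abccbcaa: ∅
  cell(0,8) cacabccbc: ∅
  cell(1,9) acabccbca: ∅
  cell(2,10) cabccbcaa: ∅
  cell(0,9) cacabccbca: ∅
  cell(1,10) acabccbcaa: ∅
  cell(0,10) cacabccbcaa: ∅

S ∉ T[0,10] ⇒ NO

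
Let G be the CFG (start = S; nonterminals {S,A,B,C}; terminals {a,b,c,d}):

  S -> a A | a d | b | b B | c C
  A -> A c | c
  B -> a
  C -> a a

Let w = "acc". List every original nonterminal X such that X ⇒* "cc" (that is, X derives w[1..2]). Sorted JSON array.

Convert to CNF:
  S -> T0 C | T1 A | T1 T2 | T3 B | b
  A -> A T0 | c
  B -> a
  C -> T1 T1
  T0 -> c
  T1 -> a
  T2 -> d
  T3 -> b

CYK table (by increasing span), restricted to cells inside w[1..2]:
  T[1,1] 'c' = {A,T0}  orig:{A}
  T[2,2] 'c' = {A,T0}  orig:{A}
  T[1,2] 'cc' = {A}

Original NTs in T[1,2] deriving "cc": ["A"]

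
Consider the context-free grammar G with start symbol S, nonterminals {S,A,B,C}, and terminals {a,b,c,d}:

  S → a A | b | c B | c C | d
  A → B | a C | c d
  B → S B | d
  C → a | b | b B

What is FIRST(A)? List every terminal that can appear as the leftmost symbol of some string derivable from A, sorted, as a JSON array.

FIRST iteration:
pass 1:
  A via A→a C: +{a}
  A via A→c d: +{c}
  B via B→d: +{d}
  C via C→a: +{a}
  C via C→b: +{b}
  S via S→a A: +{a}
  S via S→b: +{b}
  S via S→c B: +{c}
  S via S→d: +{d}
  FIRST(S)={a,b,c,d}  FIRST(A)={a,c}  FIRST(B)={d}  FIRST(C)={a,b}
pass 2:
  A via A→B: +{d}
  B via B→S B: +{a,b,c}
  FIRST(S)={a,b,c,d}  FIRST(A)={a,c,d}  FIRST(B)={a,b,c,d}  FIRST(C)={a,b}
pass 3:
  A via A→B: +{b}
  FIRST(S)={a,b,c,d}  FIRST(A)={a,b,c,d}  FIRST(B)={a,b,c,d}  FIRST(C)={a,b}
pass 4: (no change)
  FIRST(S)={a,b,c,d}  FIRST(A)={a,b,c,d}  FIRST(B)={a,b,c,d}  FIRST(C)={a,b}

FIRST(A) = ["a", "b", "c", "d"]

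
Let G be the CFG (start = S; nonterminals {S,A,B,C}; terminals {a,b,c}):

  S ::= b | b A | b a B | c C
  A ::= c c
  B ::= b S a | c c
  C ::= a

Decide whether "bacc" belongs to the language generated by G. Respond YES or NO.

CNF form of G:
  S -> T0 C | T1 A | T1 X4 | b
  A -> T0 T0
  B -> T0 T0 | T1 X3
  C -> a
  T0 -> c
  T1 -> b
  T2 -> a
  X3 -> S T2
  X4 -> T2 B

Fill CYK table bottom-up:
  [0..0]={S,T1}  "b"  orig:{S}
  [1..1]={C,T2}  "a"  orig:{C}
  [2..2]={T0}  "c"  orig:{}
  [3..3]={T0}  "c"  orig:{}
  [0..1]={X3}  "ba"  orig:{}
  [1..2]=∅  "ac"
  [2..3]={A,B}  "cc"
  [0..2]=∅  "bac"
  [1..3]={X4}  "acc"  orig:{}
  [0..3]={S}  "bacc"

S ∈ T[0,3] ⇒ YES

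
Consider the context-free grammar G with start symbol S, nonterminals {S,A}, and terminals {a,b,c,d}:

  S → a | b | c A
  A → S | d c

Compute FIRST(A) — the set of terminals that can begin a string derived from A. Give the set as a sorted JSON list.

FIRST iteration:
iter 1:
  A via A→d c: +{d}
  S via S→a: +{a}
  S via S→b: +{b}
  S via S→c A: +{c}
  FIRST[S]={a,b,c}  FIRST[A]={d}
iter 2:
  A via A→S: +{a,b,c}
  FIRST[S]={a,b,c}  FIRST[A]={a,b,c,d}
iter 3: done
  FIRST[S]={a,b,c}  FIRST[A]={a,b,c,d}

FIRST(A) = ["a", "b", "c", "d"]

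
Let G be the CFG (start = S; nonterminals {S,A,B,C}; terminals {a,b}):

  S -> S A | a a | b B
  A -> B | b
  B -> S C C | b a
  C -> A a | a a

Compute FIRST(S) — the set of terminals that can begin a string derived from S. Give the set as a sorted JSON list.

FIRST iteration:
round 1:
  A via A→b: +{b}
  B via B→b a: +{b}
  C via C→A a: +{b}
  C via C→a a: +{a}
  S via S→a a: +{a}
  S via S→b B: +{b}
  S: {a,b}  A: {b}  B: {b}  C: {a,b}
round 2:
  B via B→S C C: +{a}
  S: {a,b}  A: {b}  B: {a,b}  C: {a,b}
round 3:
  A via A→B: +{a}
  S: {a,b}  A: {a,b}  B: {a,b}  C: {a,b}
round 4: done
  S: {a,b}  A: {a,b}  B: {a,b}  C: {a,b}

FIRST(S) = ["a", "b"]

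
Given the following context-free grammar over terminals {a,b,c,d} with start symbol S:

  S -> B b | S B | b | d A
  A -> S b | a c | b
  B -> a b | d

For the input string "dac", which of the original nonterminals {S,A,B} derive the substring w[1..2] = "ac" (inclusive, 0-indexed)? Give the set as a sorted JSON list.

CNF form of G:
  S -> B T0 | S B | T3 A | b
  A -> S T0 | T1 T2 | b
  B -> T1 T0 | d
  T0 -> b
  T1 -> a
  T2 -> c
  T3 -> d

Fill CYK table bottom-up (cells [i..j] with 1 ≤ i ≤ j ≤ 2 only):
  [1..1]={T1}  "a"  orig:{}
  [2..2]={T2}  "c"  orig:{}
  [1..2]={A}  "ac"

Original NTs in T[1,2] deriving "ac": ["A"]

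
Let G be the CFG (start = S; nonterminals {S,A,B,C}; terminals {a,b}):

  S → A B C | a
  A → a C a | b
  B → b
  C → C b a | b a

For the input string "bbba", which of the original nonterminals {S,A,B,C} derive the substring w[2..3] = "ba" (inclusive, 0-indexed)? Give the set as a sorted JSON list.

Convert to CNF:
  S -> A X4 | a
  A -> T0 X2 | b
  B -> b
  C -> C X3 | T1 T0
  T0 -> a
  T1 -> b
  X2 -> C T0
  X3 -> T1 T0
  X4 -> B C

Fill CYK table bottom-up, restricted to cells inside w[2..3]:
  cell(2,2) b: {A,B,T1}  orig:{A,B}
  cell(3,3) a: {S,T0}  orig:{S}
  cell(2,3) ba: {C,X3}  orig:{C}

Original NTs in T[2,3] deriving "ba": ["C"]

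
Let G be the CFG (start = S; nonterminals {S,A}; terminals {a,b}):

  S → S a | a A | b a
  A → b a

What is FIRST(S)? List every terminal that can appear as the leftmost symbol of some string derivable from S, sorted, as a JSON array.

Compute FIRST by fixpoint:
pass 1:
  A via A→b a: +{b}
  S via S→a A: +{a}
  S via S→b a: +{b}
  S: {a,b}  A: {b}
pass 2: (no change)
  S: {a,b}  A: {b}

FIRST(S) = ["a", "b"]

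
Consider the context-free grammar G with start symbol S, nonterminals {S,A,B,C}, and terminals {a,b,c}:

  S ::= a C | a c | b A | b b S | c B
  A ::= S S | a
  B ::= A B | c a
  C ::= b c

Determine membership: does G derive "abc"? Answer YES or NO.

CNF form of G:
  S -> T0 B | T1 C | T1 T0 | T2 A | T2 X3
  A -> S S | a
  B -> A B | T0 T1
  C -> T2 T0
  T0 -> c
  T1 -> a
  T2 -> b
  X3 -> T2 S

CYK table (by increasing span):
  T[0,0] 'a' = {A,T1}  orig:{A}
  T[1,1] 'b' = {T2}  orig:{}
  T[2,2] 'c' = {T0}  orig:{}
  T[0,1] 'ab' = ∅
  T[1,2] 'bc' = {C}
  T[0,2] 'abc' = {S}

S ∈ T[0,2] ⇒ YES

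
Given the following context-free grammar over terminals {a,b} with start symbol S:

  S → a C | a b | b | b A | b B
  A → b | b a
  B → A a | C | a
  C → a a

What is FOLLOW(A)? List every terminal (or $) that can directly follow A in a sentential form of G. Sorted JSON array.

FIRST sets, iterate to fixpoint:
iter 1:
  A via A→b: +{b}
  B via B→A a: +{b}
  B via B→a: +{a}
  C via C→a a: +{a}
  S via S→a C: +{a}
  S via S→b: +{b}
  S: {a,b}  A: {b}  B: {a,b}  C: {a}
iter 2: (no change)
  S: {a,b}  A: {b}  B: {a,b}  C: {a}

FOLLOW sets:
seed FOLLOW(S) with $
[1]
  B→A a: FOLLOW(A) ⊇ FIRST(a) = {a}; new: +{a}
  S→a C: FOLLOW(C) ⊇ FOLLOW(S) ⊇ {$}; new: +{$}
  S→b A: FOLLOW(A) ⊇ FOLLOW(S) ⊇ {$}; new: +{$}
  S→b B: FOLLOW(B) ⊇ FOLLOW(S) ⊇ {$}; new: +{$}
  FOLLOW[S]={$}  FOLLOW[A]={$,a}  FOLLOW[B]={$}  FOLLOW[C]={$}
[2] done
  FOLLOW[S]={$}  FOLLOW[A]={$,a}  FOLLOW[B]={$}  FOLLOW[C]={$}

FOLLOW(A) = ["$", "a"]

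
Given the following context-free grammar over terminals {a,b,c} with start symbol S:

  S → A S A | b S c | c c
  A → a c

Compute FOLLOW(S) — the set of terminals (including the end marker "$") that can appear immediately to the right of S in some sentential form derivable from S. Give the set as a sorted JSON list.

Compute FIRST by fixpoint:
iter 1:
  A via A→a c: +{a}
  S via S→A S A: +{a}
  S via S→b S c: +{b}
  S via S→c c: +{c}
  FIRST(S)={a,b,c}  FIRST(A)={a}
iter 2: (stable)
  FIRST(S)={a,b,c}  FIRST(A)={a}

FOLLOW iteration:
initialize: $ ∈ FOLLOW(S)
iter 1:
  S→A S A: FOLLOW(A) ⊇ FIRST(S) = {a,b,c}; new: +{a,b,c}
  S→A S A: FOLLOW(S) ⊇ FIRST(A) = {a}; new: +{a}
  S→A S A: FOLLOW(A) ⊇ FOLLOW(S) ⊇ {$,a}; new: +{$}
  S→b S c: FOLLOW(S) ⊇ FIRST(c) = {c}; new: +{c}
  S: {$,a,c}  A: {$,a,b,c}
iter 2: (no change)
  S: {$,a,c}  A: {$,a,b,c}

FOLLOW(S) = ["$", "a", "c"]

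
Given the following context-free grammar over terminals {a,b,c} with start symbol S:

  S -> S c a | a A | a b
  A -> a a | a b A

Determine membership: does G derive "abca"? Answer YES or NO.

Convert to CNF:
  S -> S X4 | T0 A | T0 T1
  A -> T0 T0 | T0 X3
  T0 -> a
  T1 -> b
  T2 -> c
  X3 -> T1 A
  X4 -> T2 T0

CYK fill:
  [0..0]={T0}  "a"  orig:{}
  [1..1]={T1}  "b"  orig:{}
  [2..2]={T2}  "c"  orig:{}
  [3..3]={T0}  "a"  orig:{}
  [0..1]={S}  "ab"
  [1..2]=∅  "bc"
  [2..3]={X4}  "ca"  orig:{}
  [0..2]=∅  "abc"
  [1..3]=∅  "bca"
  [0..3]={S}  "abca"

S ∈ T[0,3] ⇒ YES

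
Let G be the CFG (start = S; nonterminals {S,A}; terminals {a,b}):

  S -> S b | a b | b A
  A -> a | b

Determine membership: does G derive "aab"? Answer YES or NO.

Convert to CNF:
  S -> S T0 | T0 A | T1 T0
  A -> a | b
  T0 -> b
  T1 -> a

Fill CYK table bottom-up:
  T[0,0] 'a' = {A,T1}  orig:{A}
  T[1,1] 'a' = {A,T1}  orig:{A}
  T[2,2] 'b' = {A,T0}  orig:{A}
  T[0,1] 'aa' = ∅
  T[1,2] 'ab' = {S}
  T[0,2] 'aab' = ∅

S ∉ T[0,2] ⇒ NO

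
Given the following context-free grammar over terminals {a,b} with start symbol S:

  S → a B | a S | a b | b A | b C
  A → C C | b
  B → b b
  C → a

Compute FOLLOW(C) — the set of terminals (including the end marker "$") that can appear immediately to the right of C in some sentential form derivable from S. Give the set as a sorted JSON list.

FIRST sets, iterate to fixpoint:
[1]
  A via A→b: +{b}
  B via B→b b: +{b}
  C via C→a: +{a}
  S via S→a B: +{a}
  S via S→b A: +{b}
  S: {a,b}  A: {b}  B: {b}  C: {a}
[2]
  A via A→C C: +{a}
  S: {a,b}  A: {a,b}  B: {b}  C: {a}
[3] (stable)
  S: {a,b}  A: {a,b}  B: {b}  C: {a}

Compute FOLLOW by fixpoint:
initialize: $ ∈ FOLLOW(S)
[1]
  A→C C: FOLLOW(C) ⊇ FIRST(C) = {a}; new: +{a}
  S→a B: FOLLOW(B) ⊇ FOLLOW(S) ⊇ {$}; new: +{$}
  S→b A: FOLLOW(A) ⊇ FOLLOW(S) ⊇ {$}; new: +{$}
  S→b C: FOLLOW(C) ⊇ FOLLOW(S) ⊇ {$}; new: +{$}
  FOLLOW[S]={$}  FOLLOW[A]={$}  FOLLOW[B]={$}  FOLLOW[C]={$,a}
[2] done
  FOLLOW[S]={$}  FOLLOW[A]={$}  FOLLOW[B]={$}  FOLLOW[C]={$,a}

FOLLOW(C) = ["$", "a"]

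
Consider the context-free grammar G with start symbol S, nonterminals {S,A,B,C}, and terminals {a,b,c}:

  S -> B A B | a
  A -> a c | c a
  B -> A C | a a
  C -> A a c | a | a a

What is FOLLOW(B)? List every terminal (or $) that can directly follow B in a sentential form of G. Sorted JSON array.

FIRST iteration:
iter 1:
  A via A→a c: +{a}
  A via A→c a: +{c}
  B via B→A C: +{a,c}
  C via C→A a c: +{a,c}
  S via S→B A B: +{a,c}
  FIRST(S)={a,c}  FIRST(A)={a,c}  FIRST(B)={a,c}  FIRST(C)={a,c}
iter 2: — fixpoint
  FIRST(S)={a,c}  FIRST(A)={a,c}  FIRST(B)={a,c}  FIRST(C)={a,c}

FOLLOW iteration:
seed FOLLOW(S) with $
[1]
  B→A C: FOLLOW(A) ⊇ FIRST(C) = {a,c}; new: +{a,c}
  S→B A B: FOLLOW(B) ⊇ FIRST(A) = {a,c}; new: +{a,c}
  S→B A B: FOLLOW(B) ⊇ FOLLOW(S) ⊇ {$}; new: +{$}
  FOLLOW(S)={$}  FOLLOW(A)={a,c}  FOLLOW(B)={$,a,c}  FOLLOW(C)={}
[2]
  B→A C: FOLLOW(C) ⊇ FOLLOW(B) ⊇ {$,a,c}; new: +{$,a,c}
  FOLLOW(S)={$}  FOLLOW(A)={a,c}  FOLLOW(B)={$,a,c}  FOLLOW(C)={$,a,c}
[3] done
  FOLLOW(S)={$}  FOLLOW(A)={a,c}  FOLLOW(B)={$,a,c}  FOLLOW(C)={$,a,c}

FOLLOW(B) = ["$", "a", "c"]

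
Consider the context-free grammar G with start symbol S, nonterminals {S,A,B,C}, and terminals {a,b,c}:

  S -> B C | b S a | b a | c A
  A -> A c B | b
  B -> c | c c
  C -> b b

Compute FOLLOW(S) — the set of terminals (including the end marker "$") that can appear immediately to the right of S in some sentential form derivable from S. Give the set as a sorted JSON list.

Compute FIRST by fixpoint:
iter 1:
  A via A→b: +{b}
  B via B→c: +{c}
  C via C→b b: +{b}
  S via S→B C: +{c}
  S via S→b S a: +{b}
  FIRST(S)={b,c}  FIRST(A)={b}  FIRST(B)={c}  FIRST(C)={b}
iter 2: (no change)
  FIRST(S)={b,c}  FIRST(A)={b}  FIRST(B)={c}  FIRST(C)={b}

Compute FOLLOW by fixpoint:
initialize: $ ∈ FOLLOW(S)
[1]
  A→A c B: FOLLOW(A) ⊇ FIRST(c) = {c}; new: +{c}
  A→A c B: FOLLOW(B) ⊇ FOLLOW(A) ⊇ {c}; new: +{c}
  S→B C: FOLLOW(B) ⊇ FIRST(C) = {b}; new: +{b}
  S→B C: FOLLOW(C) ⊇ FOLLOW(S) ⊇ {$}; new: +{$}
  S→b S a: FOLLOW(S) ⊇ FIRST(a) = {a}; new: +{a}
  S→c A: FOLLOW(A) ⊇ FOLLOW(S) ⊇ {$,a}; new: +{$,a}
  FOLLOW[S]={$,a}  FOLLOW[A]={$,a,c}  FOLLOW[B]={b,c}  FOLLOW[C]={$}
[2]
  A→A c B: FOLLOW(B) ⊇ FOLLOW(A) ⊇ {$,a,c}; new: +{$,a}
  S→B C: FOLLOW(C) ⊇ FOLLOW(S) ⊇ {$,a}; new: +{a}
  FOLLOW[S]={$,a}  FOLLOW[A]={$,a,c}  FOLLOW[B]={$,a,b,c}  FOLLOW[C]={$,a}
[3] (no change)
  FOLLOW[S]={$,a}  FOLLOW[A]={$,a,c}  FOLLOW[B]={$,a,b,c}  FOLLOW[C]={$,a}

FOLLOW(S) = ["$", "a"]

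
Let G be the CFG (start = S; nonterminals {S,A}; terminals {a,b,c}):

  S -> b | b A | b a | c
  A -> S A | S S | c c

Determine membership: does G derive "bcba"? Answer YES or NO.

Convert to CNF:
  S -> T1 A | T1 T2 | b | c
  A -> S A | S S | T0 T0
  T0 -> c
  T1 -> b
  T2 -> a

CYK fill:
  T[0,0] 'b' = {S,T1}  orig:{S}
  T[1,1] 'c' = {S,T0}  orig:{S}
  T[2,2] 'b' = {S,T1}  orig:{S}
  T[3,3] 'a' = {T2}  orig:{}
  T[0,1] 'bc' = {A}
  T[1,2] 'cb' = {A}
  T[2,3] 'ba' = {S}
  T[0,2] 'bcb' = {A,S}
  T[1,3] 'cba' = {A}
  T[0,3] 'bcba' = {A,S}

S ∈ T[0,3] ⇒ YES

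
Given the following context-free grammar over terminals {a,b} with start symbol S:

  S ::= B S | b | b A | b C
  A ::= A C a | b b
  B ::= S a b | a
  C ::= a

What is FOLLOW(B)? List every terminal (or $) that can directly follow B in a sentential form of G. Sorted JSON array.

FIRST iteration:
iter 1:
  A via A→b b: +{b}
  B via B→a: +{a}
  C via C→a: +{a}
  S via S→B S: +{a}
  S via S→b: +{b}
  FIRST(S)={a,b}  FIRST(A)={b}  FIRST(B)={a}  FIRST(C)={a}
iter 2:
  B via B→S a b: +{b}
  FIRST(S)={a,b}  FIRST(A)={b}  FIRST(B)={a,b}  FIRST(C)={a}
iter 3: (stable)
  FIRST(S)={a,b}  FIRST(A)={b}  FIRST(B)={a,b}  FIRST(C)={a}

FOLLOW sets:
initialize: $ ∈ FOLLOW(S)
iter 1:
  A→A C a: FOLLOW(A) ⊇ FIRST(C) = {a}; new: +{a}
  A→A C a: FOLLOW(C) ⊇ FIRST(a) = {a}; new: +{a}
  B→S a b: FOLLOW(S) ⊇ FIRST(a) = {a}; new: +{a}
  S→B S: FOLLOW(B) ⊇ FIRST(S) = {a,b}; new: +{a,b}
  S→b A: FOLLOW(A) ⊇ FOLLOW(S) ⊇ {$,a}; new: +{$}
  S→b C: FOLLOW(C) ⊇ FOLLOW(S) ⊇ {$,a}; new: +{$}
  S: {$,a}  A: {$,a}  B: {a,b}  C: {$,a}
iter 2: (no change)
  S: {$,a}  A: {$,a}  B: {a,b}  C: {$,a}

FOLLOW(B) = ["a", "b"]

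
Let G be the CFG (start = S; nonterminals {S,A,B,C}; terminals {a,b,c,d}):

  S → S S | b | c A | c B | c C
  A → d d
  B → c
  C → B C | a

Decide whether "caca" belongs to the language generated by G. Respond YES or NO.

CNF form of G:
  S -> S S | T1 A | T1 B | T1 C | b
  A -> T0 T0
  B -> c
  C -> B C | a
  T0 -> d
  T1 -> c

CYK fill:
  T[0,0] 'c' = {B,T1}  orig:{B}
  T[1,1] 'a' = {C}
  T[2,2] 'c' = {B,T1}  orig:{B}
  T[3,3] 'a' = {C}
  T[0,1] 'ca' = {C,S}
  T[1,2] 'ac' = ∅
  T[2,3] 'ca' = {C,S}
  T[0,2] 'cac' = ∅
  T[1,3] 'aca' = ∅
  T[0,3] 'caca' = {S}

S ∈ T[0,3] ⇒ YES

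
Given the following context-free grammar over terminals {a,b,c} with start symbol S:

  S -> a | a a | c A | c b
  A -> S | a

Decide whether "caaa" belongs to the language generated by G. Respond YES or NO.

Convert to CNF:
  S -> T0 T0 | T1 A | T1 T2 | a
  A -> T0 T0 | T1 A | T1 T2 | a
  T0 -> a
  T1 -> c
  T2 -> b

Fill CYK table bottom-up:
  [0..0]={T1}  "c"  orig:{}
  [1..1]={A,S,T0}  "a"  orig:{A,S}
  [2..2]={A,S,T0}  "a"  orig:{A,S}
  [3..3]={A,S,T0}  "a"  orig:{A,S}
  [0..1]={A,S}  "ca"
  [1..2]={A,S}  "aa"
  [2..3]={A,S}  "aa"
  [0..2]={A,S}  "caa"
  [1..3]=∅  "aaa"
  [0..3]=∅  "caaa"

S ∉ T[0,3] ⇒ NO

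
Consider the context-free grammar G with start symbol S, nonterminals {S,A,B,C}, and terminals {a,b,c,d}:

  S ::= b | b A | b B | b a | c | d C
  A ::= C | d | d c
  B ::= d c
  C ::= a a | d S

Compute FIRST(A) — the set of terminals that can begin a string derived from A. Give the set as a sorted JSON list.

Compute FIRST by fixpoint:
iter 1:
  A via A→d: +{d}
  B via B→d c: +{d}
  C via C→a a: +{a}
  C via C→d S: +{d}
  S via S→b: +{b}
  S via S→c: +{c}
  S via S→d C: +{d}
  FIRST[S]={b,c,d}  FIRST[A]={d}  FIRST[B]={d}  FIRST[C]={a,d}
iter 2:
  A via A→C: +{a}
  FIRST[S]={b,c,d}  FIRST[A]={a,d}  FIRST[B]={d}  FIRST[C]={a,d}
iter 3: (stable)
  FIRST[S]={b,c,d}  FIRST[A]={a,d}  FIRST[B]={d}  FIRST[C]={a,d}

FIRST(A) = ["a", "d"]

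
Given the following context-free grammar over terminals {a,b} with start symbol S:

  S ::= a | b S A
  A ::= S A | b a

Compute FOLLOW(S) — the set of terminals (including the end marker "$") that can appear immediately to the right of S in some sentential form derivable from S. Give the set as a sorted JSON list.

FIRST sets, iterate to fixpoint:
pass 1:
  A via A→b a: +{b}
  S via S→a: +{a}
  S via S→b S A: +{b}
  S: {a,b}  A: {b}
pass 2:
  A via A→S A: +{a}
  S: {a,b}  A: {a,b}
pass 3: done
  S: {a,b}  A: {a,b}

FOLLOW sets:
seed FOLLOW(S) with $
pass 1:
  A→S A: FOLLOW(S) ⊇ FIRST(A) = {a,b}; new: +{a,b}
  S→b S A: FOLLOW(A) ⊇ FOLLOW(S) ⊇ {$,a,b}; new: +{$,a,b}
  S: {$,a,b}  A: {$,a,b}
pass 2: done
  S: {$,a,b}  A: {$,a,b}

FOLLOW(S) = ["$", "a", "b"]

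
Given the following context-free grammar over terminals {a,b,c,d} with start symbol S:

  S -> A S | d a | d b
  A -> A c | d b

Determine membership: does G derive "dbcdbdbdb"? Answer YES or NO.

CNF form of G:
  S -> A S | T1 T2 | T1 T3
  A -> A T0 | T1 T2
  T0 -> c
  T1 -> d
  T2 -> b
  T3 -> a

CYK table (by increasing span):
  [0..0]={T1}  "d"  orig:{}
  [1..1]={T2}  "b"  orig:{}
  [2..2]={T0}  "c"  orig:{}
  [3..3]={T1}  "d"  orig:{}
  [4..4]={T2}  "b"  orig:{}
  [5..5]={T1}  "d"  orig:{}
  [6..6]={T2}  "b"  orig:{}
  [7..7]={T1}  "d"  orig:{}
  [8..8]={T2}  "b"  orig:{}
  [0..1]={A,S}  "db"
  [1..2]=∅  "bc"
  [2..3]=∅  "cd"
  [3..4]={A,S}  "db"
  [4..5]=∅  "bd"
  [5..6]={A,S}  "db"
  [6..7]=∅  "bd"
  [7..8]={A,S}  "db"
  [0..2]={A}  "dbc"
  [1..3]=∅  "bcd"
  [2..4]=∅  "cdb"
  [3..5]=∅  "dbd"
  [4..6]=∅  "bdb"
  [5..7]=∅  "dbd"
  [6..8]=∅  "bdb"
  [0..3]=∅  "dbcd"
  [1..4]=∅  "bcdb"
  [2..5]=∅  "cdbd"
  [3..6]={S}  "dbdb"
  [4..7]=∅  "bdbd"
  [5..8]={S}  "dbdb"
  [0..4]={S}  "dbcdb"
  [1..5]=∅  "bcdbd"
  [2..6]=∅  "cdbdb"
  [3..7]=∅  "dbdbd"
  [4..8]=∅  "bdbdb"
  [0..5]=∅  "dbcdbd"
  [1..6]=∅  "bcdbdb"
  [2..7]=∅  "cdbdbd"
  [3..8]={S}  "dbdbdb"
  [0..6]={S}  "dbcdbdb"
  [1..7]=∅  "bcdbdbd"
  [2..8]=∅  "cdbdbdb"
  [0..7]=∅  "dbcdbdbd"
  [1..8]=∅  "bcdbdbdb"
  [0..8]={S}  "dbcdbdbdb"

S ∈ T[0,8] ⇒ YES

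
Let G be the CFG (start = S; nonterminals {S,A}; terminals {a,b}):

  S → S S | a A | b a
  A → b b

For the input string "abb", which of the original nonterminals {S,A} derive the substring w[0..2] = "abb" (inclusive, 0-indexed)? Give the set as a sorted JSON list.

CNF form of G:
  S -> S S | T0 T1 | T1 A
  A -> T0 T0
  T0 -> b
  T1 -> a

Fill CYK table bottom-up, restricted to cells inside w[0..2]:
  [0..0]={T1}  "a"  orig:{}
  [1..1]={T0}  "b"  orig:{}
  [2..2]={T0}  "b"  orig:{}
  [0..1]=∅  "ab"
  [1..2]={A}  "bb"
  [0..2]={S}  "abb"

Original NTs in T[0,2] deriving "abb": ["S"]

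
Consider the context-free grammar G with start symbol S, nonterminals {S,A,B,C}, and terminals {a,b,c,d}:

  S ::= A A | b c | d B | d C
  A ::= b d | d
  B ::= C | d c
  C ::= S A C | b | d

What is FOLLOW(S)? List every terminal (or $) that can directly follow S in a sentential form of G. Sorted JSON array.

FIRST iteration:
iter 1:
  A via A→b d: +{b}
  A via A→d: +{d}
  B via B→d c: +{d}
  C via C→b: +{b}
  C via C→d: +{d}
  S via S→A A: +{b,d}
  FIRST(S)={b,d}  FIRST(A)={b,d}  FIRST(B)={d}  FIRST(C)={b,d}
iter 2:
  B via B→C: +{b}
  FIRST(S)={b,d}  FIRST(A)={b,d}  FIRST(B)={b,d}  FIRST(C)={b,d}
iter 3: done
  FIRST(S)={b,d}  FIRST(A)={b,d}  FIRST(B)={b,d}  FIRST(C)={b,d}

Compute FOLLOW by fixpoint:
FOLLOW(S) := {$}
pass 1:
  C→S A C: FOLLOW(S) ⊇ FIRST(A) = {b,d}; new: +{b,d}
  C→S A C: FOLLOW(A) ⊇ FIRST(C) = {b,d}; new: +{b,d}
  S→A A: FOLLOW(A) ⊇ FOLLOW(S) ⊇ {$,b,d}; new: +{$}
  S→d B: FOLLOW(B) ⊇ FOLLOW(S) ⊇ {$,b,d}; new: +{$,b,d}
  S→d C: FOLLOW(C) ⊇ FOLLOW(S) ⊇ {$,b,d}; new: +{$,b,d}
  FOLLOW[S]={$,b,d}  FOLLOW[A]={$,b,d}  FOLLOW[B]={$,b,d}  FOLLOW[C]={$,b,d}
pass 2: done
  FOLLOW[S]={$,b,d}  FOLLOW[A]={$,b,d}  FOLLOW[B]={$,b,d}  FOLLOW[C]={$,b,d}

FOLLOW(S) = ["$", "b", "d"]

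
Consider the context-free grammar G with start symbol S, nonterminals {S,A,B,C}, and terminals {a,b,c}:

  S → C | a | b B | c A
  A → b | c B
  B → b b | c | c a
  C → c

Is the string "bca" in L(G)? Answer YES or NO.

Convert to CNF:
  S -> T0 A | T1 B | a | c
  A -> T0 B | b
  B -> T0 T2 | T1 T1 | c
  C -> c
  T0 -> c
  T1 -> b
  T2 -> a

CYK table (by increasing span):
  cell(0,0) b: {A,T1}  orig:{A}
  cell(1,1) c: {B,C,S,T0}  orig:{B,C,S}
  cell(2,2) a: {S,T2}  orig:{S}
  cell(0,1) bc: {S}
  cell(1,2) ca: {B}
  cell(0,2) bca: {S}

S ∈ T[0,2] ⇒ YES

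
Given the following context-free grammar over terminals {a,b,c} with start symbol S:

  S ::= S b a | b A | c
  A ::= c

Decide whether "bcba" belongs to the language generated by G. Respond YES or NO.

CNF form of G:
  S -> S X2 | T0 A | c
  A -> c
  T0 -> b
  T1 -> a
  X2 -> T0 T1

Fill CYK table bottom-up:
  T[0,0] 'b' = {T0}  orig:{}
  T[1,1] 'c' = {A,S}
  T[2,2] 'b' = {T0}  orig:{}
  T[3,3] 'a' = {T1}  orig:{}
  T[0,1] 'bc' = {S}
  T[1,2] 'cb' = ∅
  T[2,3] 'ba' = {X2}  orig:{}
  T[0,2] 'bcb' = ∅
  T[1,3] 'cba' = {S}
  T[0,3] 'bcba' = {S}

S ∈ T[0,3] ⇒ YES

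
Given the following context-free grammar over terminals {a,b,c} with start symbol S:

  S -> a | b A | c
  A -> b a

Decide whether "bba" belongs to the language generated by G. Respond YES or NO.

CNF form of G:
  S -> T0 A | a | c
  A -> T0 T1
  T0 -> b
  T1 -> a

CYK fill:
  T[0,0] 'b' = {T0}  orig:{}
  T[1,1] 'b' = {T0}  orig:{}
  T[2,2] 'a' = {S,T1}  orig:{S}
  T[0,1] 'bb' = ∅
  T[1,2] 'ba' = {A}
  T[0,2] 'bba' = {S}

S ∈ T[0,2] ⇒ YES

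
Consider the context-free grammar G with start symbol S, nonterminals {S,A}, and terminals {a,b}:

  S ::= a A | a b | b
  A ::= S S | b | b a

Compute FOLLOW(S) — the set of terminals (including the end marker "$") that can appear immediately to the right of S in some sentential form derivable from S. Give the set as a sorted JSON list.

FIRST sets, iterate to fixpoint:
iter 1:
  A via A→b: +{b}
  S via S→a A: +{a}
  S via S→b: +{b}
  FIRST[S]={a,b}  FIRST[A]={b}
iter 2:
  A via A→S S: +{a}
  FIRST[S]={a,b}  FIRST[A]={a,b}
iter 3: done
  FIRST[S]={a,b}  FIRST[A]={a,b}

Compute FOLLOW by fixpoint:
initialize: $ ∈ FOLLOW(S)
round 1:
  A→S S: FOLLOW(S) ⊇ FIRST(S) = {a,b}; new: +{a,b}
  S→a A: FOLLOW(A) ⊇ FOLLOW(S) ⊇ {$,a,b}; new: +{$,a,b}
  FOLLOW(S)={$,a,b}  FOLLOW(A)={$,a,b}
round 2: done
  FOLLOW(S)={$,a,b}  FOLLOW(A)={$,a,b}

FOLLOW(S) = ["$", "a", "b"]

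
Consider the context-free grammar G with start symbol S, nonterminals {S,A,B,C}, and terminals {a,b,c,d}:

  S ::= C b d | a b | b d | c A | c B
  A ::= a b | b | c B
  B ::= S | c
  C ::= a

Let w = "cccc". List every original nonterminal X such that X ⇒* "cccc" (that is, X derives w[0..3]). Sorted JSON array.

CNF form of G:
  S -> C X5 | T0 T1 | T1 T3 | T2 A | T2 B
  A -> T0 T1 | T2 B | b
  B -> C X4 | T0 T1 | T1 T3 | T2 A | T2 B | c
  C -> a
  T0 -> a
  T1 -> b
  T2 -> c
  T3 -> d
  X4 -> T1 T3
  X5 -> T1 T3

Fill CYK table bottom-up (cells [i..j] with 0 ≤ i ≤ j ≤ 3 only):
  cell(0,0) c: {B,T2}  orig:{B}
  cell(1,1) c: {B,T2}  orig:{B}
  cell(2,2) c: {B,T2}  orig:{B}
  cell(3,3) c: {B,T2}  orig:{B}
  cell(0,1) cc: {A,B,S}
  cell(1,2) cc: {A,B,S}
  cell(2,3) cc: {A,B,S}
  cell(0,2) ccc: {A,B,S}
  cell(1,3) ccc: {A,B,S}
  cell(0,3) cccc: {A,B,S}

Original NTs in T[0,3] deriving "cccc": ["A", "B", "S"]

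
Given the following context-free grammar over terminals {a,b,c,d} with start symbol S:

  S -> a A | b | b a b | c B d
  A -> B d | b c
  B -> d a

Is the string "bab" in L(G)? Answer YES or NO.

Convert to CNF:
  S -> T1 X4 | T2 X5 | T3 A | b
  A -> B T0 | T1 T2
  B -> T0 T3
  T0 -> d
  T1 -> b
  T2 -> c
  T3 -> a
  X4 -> T3 T1
  X5 -> B T0

CYK table (by increasing span):
  T[0,0] 'b' = {S,T1}  orig:{S}
  T[1,1] 'a' = {T3}  orig:{}
  T[2,2] 'b' = {S,T1}  orig:{S}
  T[0,1] 'ba' = ∅
  T[1,2] 'ab' = {X4}  orig:{}
  T[0,2] 'bab' = {S}

S ∈ T[0,2] ⇒ YES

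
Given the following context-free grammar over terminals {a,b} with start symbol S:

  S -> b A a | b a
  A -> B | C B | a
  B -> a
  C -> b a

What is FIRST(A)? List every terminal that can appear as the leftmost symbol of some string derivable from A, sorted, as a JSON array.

Compute FIRST by fixpoint:
[1]
  A via A→a: +{a}
  B via B→a: +{a}
  C via C→b a: +{b}
  S via S→b A a: +{b}
  FIRST[S]={b}  FIRST[A]={a}  FIRST[B]={a}  FIRST[C]={b}
[2]
  A via A→C B: +{b}
  FIRST[S]={b}  FIRST[A]={a,b}  FIRST[B]={a}  FIRST[C]={b}
[3] (stable)
  FIRST[S]={b}  FIRST[A]={a,b}  FIRST[B]={a}  FIRST[C]={b}

FIRST(A) = ["a", "b"]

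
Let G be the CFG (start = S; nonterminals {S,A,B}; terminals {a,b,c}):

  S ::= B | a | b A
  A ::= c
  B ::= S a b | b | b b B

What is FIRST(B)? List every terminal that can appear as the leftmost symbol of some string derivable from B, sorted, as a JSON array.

Compute FIRST by fixpoint:
round 1:
  A via A→c: +{c}
  B via B→b: +{b}
  S via S→B: +{b}
  S via S→a: +{a}
  FIRST[S]={a,b}  FIRST[A]={c}  FIRST[B]={b}
round 2:
  B via B→S a b: +{a}
  FIRST[S]={a,b}  FIRST[A]={c}  FIRST[B]={a,b}
round 3: — fixpoint
  FIRST[S]={a,b}  FIRST[A]={c}  FIRST[B]={a,b}

FIRST(B) = ["a", "b"]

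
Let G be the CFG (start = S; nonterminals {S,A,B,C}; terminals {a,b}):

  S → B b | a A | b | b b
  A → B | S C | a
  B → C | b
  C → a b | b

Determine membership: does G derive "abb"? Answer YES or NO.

Convert to CNF:
  S -> B T1 | T0 A | T1 T1 | b
  A -> S C | T0 T1 | a | b
  B -> T0 T1 | b
  C -> T0 T1 | b
  T0 -> a
  T1 -> b

CYK fill:
  T[0,0] 'a' = {A,T0}  orig:{A}
  T[1,1] 'b' = {A,B,C,S,T1}  orig:{A,B,C,S}
  T[2,2] 'b' = {A,B,C,S,T1}  orig:{A,B,C,S}
  T[0,1] 'ab' = {A,B,C,S}
  T[1,2] 'bb' = {A,S}
  T[0,2] 'abb' = {A,S}

S ∈ T[0,2] ⇒ YES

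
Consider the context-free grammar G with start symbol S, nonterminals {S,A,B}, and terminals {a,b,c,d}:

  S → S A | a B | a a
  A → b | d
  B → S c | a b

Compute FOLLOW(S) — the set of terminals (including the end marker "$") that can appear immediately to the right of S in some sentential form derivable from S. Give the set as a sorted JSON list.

FIRST iteration:
pass 1:
  A via A→b: +{b}
  A via A→d: +{d}
  B via B→a b: +{a}
  S via S→a B: +{a}
  FIRST[S]={a}  FIRST[A]={b,d}  FIRST[B]={a}
pass 2: (stable)
  FIRST[S]={a}  FIRST[A]={b,d}  FIRST[B]={a}

FOLLOW sets:
FOLLOW(S) := {$}
round 1:
  B→S c: FOLLOW(S) ⊇ FIRST(c) = {c}; new: +{c}
  S→S A: FOLLOW(S) ⊇ FIRST(A) = {b,d}; new: +{b,d}
  S→S A: FOLLOW(A) ⊇ FOLLOW(S) ⊇ {$,b,c,d}; new: +{$,b,c,d}
  S→a B: FOLLOW(B) ⊇ FOLLOW(S) ⊇ {$,b,c,d}; new: +{$,b,c,d}
  S: {$,b,c,d}  A: {$,b,c,d}  B: {$,b,c,d}
round 2: — fixpoint
  S: {$,b,c,d}  A: {$,b,c,d}  B: {$,b,c,d}

FOLLOW(S) = ["$", "b", "c", "d"]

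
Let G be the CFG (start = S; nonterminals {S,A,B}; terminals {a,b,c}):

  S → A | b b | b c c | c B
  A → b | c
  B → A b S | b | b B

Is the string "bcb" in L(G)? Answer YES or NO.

Convert to CNF:
  S -> T0 T0 | T0 X3 | T1 B | b | c
  A -> b | c
  B -> A X2 | T0 B | b
  T0 -> b
  T1 -> c
  X2 -> T0 S
  X3 -> T1 T1

Fill CYK table bottom-up:
  cell(0,0) b: {A,B,S,T0}  orig:{A,B,S}
  cell(1,1) c: {A,S,T1}  orig:{A,S}
  cell(2,2) b: {A,B,S,T0}  orig:{A,B,S}
  cell(0,1) bc: {X2}  orig:{}
  cell(1,2) cb: {S}
  cell(0,2) bcb: {X2}  orig:{}

S ∉ T[0,2] ⇒ NO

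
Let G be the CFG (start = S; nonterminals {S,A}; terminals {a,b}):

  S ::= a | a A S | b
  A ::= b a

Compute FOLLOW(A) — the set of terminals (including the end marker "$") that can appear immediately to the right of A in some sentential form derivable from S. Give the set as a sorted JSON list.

FIRST sets, iterate to fixpoint:
pass 1:
  A via A→b a: +{b}
  S via S→a: +{a}
  S via S→b: +{b}
  FIRST[S]={a,b}  FIRST[A]={b}
pass 2: done
  FIRST[S]={a,b}  FIRST[A]={b}

FOLLOW iteration:
initialize: $ ∈ FOLLOW(S)
[1]
  S→a A S: FOLLOW(A) ⊇ FIRST(S) = {a,b}; new: +{a,b}
  FOLLOW(S)={$}  FOLLOW(A)={a,b}
[2] done
  FOLLOW(S)={$}  FOLLOW(A)={a,b}

FOLLOW(A) = ["a", "b"]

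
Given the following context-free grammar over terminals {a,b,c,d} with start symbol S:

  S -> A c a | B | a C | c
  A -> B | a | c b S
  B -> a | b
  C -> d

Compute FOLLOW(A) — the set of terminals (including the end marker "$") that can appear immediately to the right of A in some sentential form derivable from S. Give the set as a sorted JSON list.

FIRST sets, iterate to fixpoint:
[1]
  A via A→a: +{a}
  A via A→c b S: +{c}
  B via B→a: +{a}
  B via B→b: +{b}
  C via C→d: +{d}
  S via S→A c a: +{a,c}
  S via S→B: +{b}
  S: {a,b,c}  A: {a,c}  B: {a,b}  C: {d}
[2]
  A via A→B: +{b}
  S: {a,b,c}  A: {a,b,c}  B: {a,b}  C: {d}
[3] (no change)
  S: {a,b,c}  A: {a,b,c}  B: {a,b}  C: {d}

FOLLOW sets:
FOLLOW(S) := {$}
round 1:
  S→A c a: FOLLOW(A) ⊇ FIRST(c) = {c}; new: +{c}
  S→B: FOLLOW(B) ⊇ FOLLOW(S) ⊇ {$}; new: +{$}
  S→a C: FOLLOW(C) ⊇ FOLLOW(S) ⊇ {$}; new: +{$}
  S: {$}  A: {c}  B: {$}  C: {$}
round 2:
  A→B: FOLLOW(B) ⊇ FOLLOW(A) ⊇ {c}; new: +{c}
  A→c b S: FOLLOW(S) ⊇ FOLLOW(A) ⊇ {c}; new: +{c}
  S→a C: FOLLOW(C) ⊇ FOLLOW(S) ⊇ {$,c}; new: +{c}
  S: {$,c}  A: {c}  B: {$,c}  C: {$,c}
round 3: (stable)
  S: {$,c}  A: {c}  B: {$,c}  C: {$,c}

FOLLOW(A) = ["c"]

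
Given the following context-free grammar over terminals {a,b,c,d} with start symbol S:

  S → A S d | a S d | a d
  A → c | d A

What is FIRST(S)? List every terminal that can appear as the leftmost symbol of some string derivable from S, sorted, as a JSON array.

Compute FIRST by fixpoint:
pass 1:
  A via A→c: +{c}
  A via A→d A: +{d}
  S via S→A S d: +{c,d}
  S via S→a S d: +{a}
  FIRST(S)={a,c,d}  FIRST(A)={c,d}
pass 2: — fixpoint
  FIRST(S)={a,c,d}  FIRST(A)={c,d}

FIRST(S) = ["a", "c", "d"]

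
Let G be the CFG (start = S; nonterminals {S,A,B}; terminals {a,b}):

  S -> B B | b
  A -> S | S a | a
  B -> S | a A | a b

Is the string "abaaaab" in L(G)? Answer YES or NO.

Convert to CNF:
  S -> B B | b
  A -> B B | S T0 | a | b
  B -> B B | T0 A | T0 T1 | b
  T0 -> a
  T1 -> b

CYK fill:
  [0..0]={A,T0}  "a"  orig:{A}
  [1..1]={A,B,S,T1}  "b"  orig:{A,B,S}
  [2..2]={A,T0}  "a"  orig:{A}
  [3..3]={A,T0}  "a"  orig:{A}
  [4..4]={A,T0}  "a"  orig:{A}
  [5..5]={A,T0}  "a"  orig:{A}
  [6..6]={A,B,S,T1}  "b"  orig:{A,B,S}
  [0..1]={B}  "ab"
  [1..2]={A}  "ba"
  [2..3]={B}  "aa"
  [3..4]={B}  "aa"
  [4..5]={B}  "aa"
  [5..6]={B}  "ab"
  [0..2]={B}  "aba"
  [1..3]={A,B,S}  "baa"
  [2..4]=∅  "aaa"
  [3..5]=∅  "aaa"
  [4..6]={A,B,S}  "aab"
  [0..3]={A,B,S}  "abaa"
  [1..4]={A}  "baaa"
  [2..5]={A,B,S}  "aaaa"
  [3..6]={A,B,S}  "aaab"
  [0..4]={A,B,S}  "abaaa"
  [1..5]={A,B,S}  "baaaa"
  [2..6]={A,B,S}  "aaaab"
  [0..5]={A,B,S}  "abaaaa"
  [1..6]={A,B,S}  "baaaab"
  [0..6]={A,B,S}  "abaaaab"

S ∈ T[0,6] ⇒ YES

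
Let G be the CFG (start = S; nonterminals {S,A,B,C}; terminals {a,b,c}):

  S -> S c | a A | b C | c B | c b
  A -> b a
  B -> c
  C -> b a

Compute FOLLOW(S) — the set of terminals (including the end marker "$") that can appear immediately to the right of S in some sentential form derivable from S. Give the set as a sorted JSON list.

FIRST iteration:
pass 1:
  A via A→b a: +{b}
  B via B→c: +{c}
  C via C→b a: +{b}
  S via S→a A: +{a}
  S via S→b C: +{b}
  S via S→c B: +{c}
  FIRST(S)={a,b,c}  FIRST(A)={b}  FIRST(B)={c}  FIRST(C)={b}
pass 2: (no change)
  FIRST(S)={a,b,c}  FIRST(A)={b}  FIRST(B)={c}  FIRST(C)={b}

FOLLOW sets:
FOLLOW(S) := {$}
pass 1:
  S→S c: FOLLOW(S) ⊇ FIRST(c) = {c}; new: +{c}
  S→a A: FOLLOW(A) ⊇ FOLLOW(S) ⊇ {$,c}; new: +{$,c}
  S→b C: FOLLOW(C) ⊇ FOLLOW(S) ⊇ {$,c}; new: +{$,c}
  S→c B: FOLLOW(B) ⊇ FOLLOW(S) ⊇ {$,c}; new: +{$,c}
  S: {$,c}  A: {$,c}  B: {$,c}  C: {$,c}
pass 2: (no change)
  S: {$,c}  A: {$,c}  B: {$,c}  C: {$,c}

FOLLOW(S) = ["$", "c"]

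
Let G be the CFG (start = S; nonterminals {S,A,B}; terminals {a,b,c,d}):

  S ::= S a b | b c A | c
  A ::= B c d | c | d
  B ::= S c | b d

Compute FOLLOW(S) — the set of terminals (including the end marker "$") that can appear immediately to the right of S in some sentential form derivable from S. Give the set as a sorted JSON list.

FIRST sets, iterate to fixpoint:
iter 1:
  A via A→c: +{c}
  A via A→d: +{d}
  B via B→b d: +{b}
  S via S→b c A: +{b}
  S via S→c: +{c}
  FIRST[S]={b,c}  FIRST[A]={c,d}  FIRST[B]={b}
iter 2:
  A via A→B c d: +{b}
  B via B→S c: +{c}
  FIRST[S]={b,c}  FIRST[A]={b,c,d}  FIRST[B]={b,c}
iter 3: done
  FIRST[S]={b,c}  FIRST[A]={b,c,d}  FIRST[B]={b,c}

Compute FOLLOW by fixpoint:
seed FOLLOW(S) with $
iter 1:
  A→B c d: FOLLOW(B) ⊇ FIRST(c) = {c}; new: +{c}
  B→S c: FOLLOW(S) ⊇ FIRST(c) = {c}; new: +{c}
  S→S a b: FOLLOW(S) ⊇ FIRST(a) = {a}; new: +{a}
  S→b c A: FOLLOW(A) ⊇ FOLLOW(S) ⊇ {$,a,c}; new: +{$,a,c}
  FOLLOW(S)={$,a,c}  FOLLOW(A)={$,a,c}  FOLLOW(B)={c}
iter 2: (no change)
  FOLLOW(S)={$,a,c}  FOLLOW(A)={$,a,c}  FOLLOW(B)={c}

FOLLOW(S) = ["$", "a", "c"]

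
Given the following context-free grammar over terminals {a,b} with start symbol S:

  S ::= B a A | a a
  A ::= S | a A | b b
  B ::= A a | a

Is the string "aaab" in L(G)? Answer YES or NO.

Convert to CNF:
  S -> B X3 | T0 T0
  A -> B X2 | T0 A | T0 T0 | T1 T1
  B -> A T0 | a
  T0 -> a
  T1 -> b
  X2 -> T0 A
  X3 -> T0 A

CYK fill:
  T[0,0] 'a' = {B,T0}  orig:{B}
  T[1,1] 'a' = {B,T0}  orig:{B}
  T[2,2] 'a' = {B,T0}  orig:{B}
  T[3,3] 'b' = {T1}  orig:{}
  T[0,1] 'aa' = {A,S}
  T[1,2] 'aa' = {A,S}
  T[2,3] 'ab' = ∅
  T[0,2] 'aaa' = {A,B,X2,X3}  orig:{A,B}
  T[1,3] 'aab' = ∅
  T[0,3] 'aaab' = ∅

S ∉ T[0,3] ⇒ NO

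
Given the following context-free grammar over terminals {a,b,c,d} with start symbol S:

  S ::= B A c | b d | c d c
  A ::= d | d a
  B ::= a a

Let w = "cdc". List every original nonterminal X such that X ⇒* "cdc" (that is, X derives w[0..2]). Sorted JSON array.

CNF form of G:
  S -> B X4 | T2 X5 | T3 T0
  A -> T0 T1 | d
  B -> T1 T1
  T0 -> d
  T1 -> a
  T2 -> c
  T3 -> b
  X4 -> A T2
  X5 -> T0 T2

Fill CYK table bottom-up, restricted to cells inside w[0..2]:
  [0..0]={T2}  "c"  orig:{}
  [1..1]={A,T0}  "d"  orig:{A}
  [2..2]={T2}  "c"  orig:{}
  [0..1]=∅  "cd"
  [1..2]={X4,X5}  "dc"  orig:{}
  [0..2]={S}  "cdc"

Original NTs in T[0,2] deriving "cdc": ["S"]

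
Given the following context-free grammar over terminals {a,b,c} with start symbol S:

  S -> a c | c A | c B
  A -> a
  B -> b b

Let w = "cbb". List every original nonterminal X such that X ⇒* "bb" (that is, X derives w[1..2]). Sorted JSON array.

CNF form of G:
  S -> T1 T2 | T2 A | T2 B
  A -> a
  B -> T0 T0
  T0 -> b
  T1 -> a
  T2 -> c

CYK table (by increasing span) — only the sub-triangle for w[1..2]:
  [1..1]={T0}  "b"  orig:{}
  [2..2]={T0}  "b"  orig:{}
  [1..2]={B}  "bb"

Original NTs in T[1,2] deriving "bb": ["B"]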